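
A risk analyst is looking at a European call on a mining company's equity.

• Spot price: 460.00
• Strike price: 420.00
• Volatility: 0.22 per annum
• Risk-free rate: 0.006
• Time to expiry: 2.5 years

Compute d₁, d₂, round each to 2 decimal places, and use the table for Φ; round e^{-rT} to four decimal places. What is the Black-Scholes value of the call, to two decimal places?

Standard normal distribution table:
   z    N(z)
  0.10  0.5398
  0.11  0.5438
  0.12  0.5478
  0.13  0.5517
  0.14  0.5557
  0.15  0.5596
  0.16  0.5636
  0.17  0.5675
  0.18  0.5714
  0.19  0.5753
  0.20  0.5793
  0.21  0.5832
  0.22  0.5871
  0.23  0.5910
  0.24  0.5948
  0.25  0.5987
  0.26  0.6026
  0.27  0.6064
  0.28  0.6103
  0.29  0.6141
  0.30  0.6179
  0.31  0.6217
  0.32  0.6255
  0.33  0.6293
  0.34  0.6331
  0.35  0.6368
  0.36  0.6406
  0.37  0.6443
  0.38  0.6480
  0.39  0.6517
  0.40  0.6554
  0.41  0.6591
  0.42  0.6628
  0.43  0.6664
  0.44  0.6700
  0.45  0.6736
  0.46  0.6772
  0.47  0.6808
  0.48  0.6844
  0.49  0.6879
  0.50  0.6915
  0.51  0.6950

86.56

σ√T = 0.22·√2.5 = 0.3479
d₁ = [ln(460/420) + (0.006 + 0.22²/2)·2.5] / 0.3479 = [0.0910 + 0.0755] / 0.3479 = 0.4786 which rounds to 0.48
d₂ = d₁ − σ√T = 0.4786 − 0.3479 = 0.1307 which rounds to 0.13
exp(−rT) = exp(−0.006·2.5) = 0.9851
N(d₁) = N(0.48) = 0.6844;  N(d₂) = N(0.13) = 0.5517
C = 460·0.6844 − 420·0.9851·0.5517 = 314.8240 − 228.2615 = 86.5625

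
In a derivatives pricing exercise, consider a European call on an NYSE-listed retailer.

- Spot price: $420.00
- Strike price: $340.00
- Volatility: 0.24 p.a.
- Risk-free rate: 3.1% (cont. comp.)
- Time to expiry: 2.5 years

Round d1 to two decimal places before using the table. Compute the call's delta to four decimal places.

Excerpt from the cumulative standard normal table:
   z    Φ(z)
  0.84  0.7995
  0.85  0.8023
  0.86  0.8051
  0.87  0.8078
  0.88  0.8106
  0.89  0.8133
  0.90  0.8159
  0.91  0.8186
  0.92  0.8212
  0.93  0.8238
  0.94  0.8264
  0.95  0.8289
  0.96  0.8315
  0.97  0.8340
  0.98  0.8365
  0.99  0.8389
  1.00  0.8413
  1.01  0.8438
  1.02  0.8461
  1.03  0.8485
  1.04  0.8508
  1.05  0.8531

σ√T = 0.24·√2.5 = 0.3795
ln(S/K) + (r + σ²/2)T = ln(420/340) + (0.031 + 0.24²/2)·2.5 = 0.2113 + 0.1495 = 0.3608
d₁ = 0.3608 / 0.3795 = 0.9508 which rounds to 0.95
N(d₁) = N(0.95) = 0.8289
Δ_call = N(d₁) = 0.8289

0.8289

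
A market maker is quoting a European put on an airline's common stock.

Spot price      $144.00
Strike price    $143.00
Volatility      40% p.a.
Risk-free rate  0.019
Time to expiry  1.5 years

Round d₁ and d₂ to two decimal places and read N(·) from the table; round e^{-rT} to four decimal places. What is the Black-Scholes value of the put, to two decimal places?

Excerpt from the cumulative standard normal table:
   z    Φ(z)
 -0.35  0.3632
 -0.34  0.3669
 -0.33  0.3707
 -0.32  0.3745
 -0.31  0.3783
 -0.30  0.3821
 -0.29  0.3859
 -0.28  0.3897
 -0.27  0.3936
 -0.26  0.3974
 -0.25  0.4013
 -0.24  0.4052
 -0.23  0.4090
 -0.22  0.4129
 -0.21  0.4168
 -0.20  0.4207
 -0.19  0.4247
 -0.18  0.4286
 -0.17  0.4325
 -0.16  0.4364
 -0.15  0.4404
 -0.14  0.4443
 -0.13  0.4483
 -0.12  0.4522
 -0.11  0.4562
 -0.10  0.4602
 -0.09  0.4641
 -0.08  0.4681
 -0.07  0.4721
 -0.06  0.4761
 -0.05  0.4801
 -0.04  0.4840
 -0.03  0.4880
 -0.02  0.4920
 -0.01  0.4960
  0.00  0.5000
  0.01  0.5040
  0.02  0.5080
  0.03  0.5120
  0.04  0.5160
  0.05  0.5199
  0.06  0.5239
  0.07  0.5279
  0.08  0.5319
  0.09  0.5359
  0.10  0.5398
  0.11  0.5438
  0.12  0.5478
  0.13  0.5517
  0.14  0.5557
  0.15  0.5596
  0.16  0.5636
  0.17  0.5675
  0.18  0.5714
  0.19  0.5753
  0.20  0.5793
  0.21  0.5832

σ√T = 0.4 × 1.2247 = 0.4899
d₁ = [ln(144/143) + (0.019 + ½·0.4²)·1.5] / (σ√T) = (0.0070 + 0.1485) / 0.4899 = 0.3173 → 0.32
d₂ = 0.3173 − 0.4899 = -0.1725 → -0.17
exp(−rT) = exp(−0.019·1.5) = 0.9719
N(−d₂) = N(0.17) = 0.5675;  N(−d₁) = N(-0.32) = 0.3745
P = 143·0.9719·0.5675 − 144·0.3745 = 78.8721 − 53.9280 = 24.9441

$24.94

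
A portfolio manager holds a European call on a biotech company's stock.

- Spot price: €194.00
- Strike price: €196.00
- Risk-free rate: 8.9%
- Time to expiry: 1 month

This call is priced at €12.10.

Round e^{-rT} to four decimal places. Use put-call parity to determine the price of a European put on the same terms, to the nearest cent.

e^(−rT) = e^(−0.089·0.08333) = 0.9926
Put-call parity: C − P = S − K·e^(−rT) = 194 − 196·0.9926 = 194 − 194.5496 = -0.5496
P = C − (C − P) = 12.10 − (-0.5496) = 12.6496

€12.65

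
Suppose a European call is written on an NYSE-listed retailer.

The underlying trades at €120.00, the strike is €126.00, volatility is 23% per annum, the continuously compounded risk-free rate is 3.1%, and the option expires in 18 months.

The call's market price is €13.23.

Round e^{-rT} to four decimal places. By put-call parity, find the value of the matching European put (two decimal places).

exp(−rT) = exp(−0.031·1.5) = 0.9546
Put-call parity: C − P = S − K·e^(−rT) = 120 − 126·0.9546 = 120 − 120.2796 = -0.2796
P = C − (C − P) = 13.23 − (-0.2796) = 13.5096

€13.51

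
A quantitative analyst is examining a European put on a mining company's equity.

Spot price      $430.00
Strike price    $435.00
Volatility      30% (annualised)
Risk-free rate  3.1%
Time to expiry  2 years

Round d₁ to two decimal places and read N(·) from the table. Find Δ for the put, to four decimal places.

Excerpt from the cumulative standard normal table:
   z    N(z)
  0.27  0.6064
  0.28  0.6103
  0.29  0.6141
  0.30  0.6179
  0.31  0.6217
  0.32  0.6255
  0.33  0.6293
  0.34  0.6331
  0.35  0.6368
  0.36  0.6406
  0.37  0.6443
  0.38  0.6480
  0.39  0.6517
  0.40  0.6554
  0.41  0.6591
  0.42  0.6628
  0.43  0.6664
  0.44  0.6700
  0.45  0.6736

-0.3707

T = 2;  σ√T = 0.4243
d₁ = [ln(430/435) + (0.031 + ½·0.3²)·2] / (σ√T) = (-0.0116 + 0.1520) / 0.4243 = 0.3310 which rounds to 0.33
N(d₁) = N(0.33) = 0.6293
Δ_put = N(d₁) − 1 = 0.6293 − 1 = -0.3707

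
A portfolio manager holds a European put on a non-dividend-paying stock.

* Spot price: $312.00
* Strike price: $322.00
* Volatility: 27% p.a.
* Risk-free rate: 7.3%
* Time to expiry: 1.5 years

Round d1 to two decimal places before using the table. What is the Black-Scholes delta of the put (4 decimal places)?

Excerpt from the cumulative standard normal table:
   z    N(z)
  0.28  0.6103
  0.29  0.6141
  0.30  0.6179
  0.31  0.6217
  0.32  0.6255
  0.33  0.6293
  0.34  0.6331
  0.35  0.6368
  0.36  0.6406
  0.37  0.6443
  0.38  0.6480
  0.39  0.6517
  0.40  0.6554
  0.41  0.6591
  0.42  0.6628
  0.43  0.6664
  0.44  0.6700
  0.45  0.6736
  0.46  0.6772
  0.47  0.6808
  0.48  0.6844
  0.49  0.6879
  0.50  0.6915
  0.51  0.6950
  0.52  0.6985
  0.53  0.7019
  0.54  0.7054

-0.3446

T = 1.5;  σ√T = 0.3307
d₁ = [ln(312/322) + (0.073 + 0.27²/2)·1.5] / 0.3307 = [-0.0315 + 0.1642] / 0.3307 = 0.4011 ≈ 0.40
N(d₁) = N(0.40) = 0.6554
Δ_put = N(d₁) − 1 = 0.6554 − 1 = -0.3446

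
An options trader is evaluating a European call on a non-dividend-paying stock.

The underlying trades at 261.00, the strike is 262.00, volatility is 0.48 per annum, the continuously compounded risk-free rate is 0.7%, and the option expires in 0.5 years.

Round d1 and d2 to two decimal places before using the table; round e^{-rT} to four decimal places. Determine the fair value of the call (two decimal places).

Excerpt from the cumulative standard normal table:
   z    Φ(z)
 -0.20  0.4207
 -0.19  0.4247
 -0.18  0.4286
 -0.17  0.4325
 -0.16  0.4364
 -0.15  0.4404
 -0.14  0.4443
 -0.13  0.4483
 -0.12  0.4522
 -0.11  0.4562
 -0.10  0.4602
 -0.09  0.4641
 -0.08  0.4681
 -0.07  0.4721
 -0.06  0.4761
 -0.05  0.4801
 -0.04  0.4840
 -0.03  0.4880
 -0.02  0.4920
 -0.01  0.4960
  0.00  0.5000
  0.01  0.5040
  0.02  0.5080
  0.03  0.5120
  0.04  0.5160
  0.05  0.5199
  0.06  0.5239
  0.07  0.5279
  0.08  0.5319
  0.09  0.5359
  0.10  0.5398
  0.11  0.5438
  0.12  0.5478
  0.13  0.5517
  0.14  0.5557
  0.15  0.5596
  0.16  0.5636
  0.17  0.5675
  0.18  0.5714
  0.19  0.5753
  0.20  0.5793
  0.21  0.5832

35.20

T = 0.5;  σ√T = 0.3394
d₁ = [ln(261/262) + (0.007 + 0.48²/2)·0.5] / 0.3394 = [-0.0038 + 0.0611] / 0.3394 = 0.1688 ≈ 0.17
d₂ = d₁ − σ√T = 0.1688 − 0.3394 = -0.1707 ≈ -0.17
e^(−rT) = e^(−0.007·0.5) = 0.9965
C = 261·N(0.17) − 262·0.9965·N(-0.17) = 261·0.5675 − 262·0.9965·0.4325 = 148.1175 − 112.9184 = 35.1991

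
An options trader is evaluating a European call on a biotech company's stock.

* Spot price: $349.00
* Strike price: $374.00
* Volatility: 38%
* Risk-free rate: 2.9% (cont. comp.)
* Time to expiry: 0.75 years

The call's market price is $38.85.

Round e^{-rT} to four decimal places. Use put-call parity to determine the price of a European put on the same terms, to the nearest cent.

e^(−rT) = e^(−0.029·0.75) = 0.9785
Put-call parity: C − P = S − K·e^(−rT) = 349 − 374·0.9785 = 349 − 365.9590 = -16.9590
P = C − (C − P) = 38.85 − (-16.9590) = 55.8090

$55.81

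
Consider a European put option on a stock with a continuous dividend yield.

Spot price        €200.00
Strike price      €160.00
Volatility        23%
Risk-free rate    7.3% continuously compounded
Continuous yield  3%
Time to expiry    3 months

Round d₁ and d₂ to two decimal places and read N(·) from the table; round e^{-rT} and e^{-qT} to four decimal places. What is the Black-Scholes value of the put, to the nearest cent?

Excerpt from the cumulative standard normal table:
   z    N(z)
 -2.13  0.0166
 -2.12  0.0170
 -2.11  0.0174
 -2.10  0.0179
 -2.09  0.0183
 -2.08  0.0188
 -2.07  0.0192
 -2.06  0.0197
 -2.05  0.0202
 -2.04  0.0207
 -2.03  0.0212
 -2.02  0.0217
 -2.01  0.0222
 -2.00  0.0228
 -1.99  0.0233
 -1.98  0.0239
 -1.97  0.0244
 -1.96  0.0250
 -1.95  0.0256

€0.12

T = 0.25;  σ√T = 0.1150
d₁ = [ln(200/160) + (0.073 − 0.03 + 0.23²/2)·0.25] / 0.1150 = [0.2231 + 0.0174] / 0.1150 = 2.0914 → 2.09
d₂ = d₁ − σ√T = 2.0914 − 0.1150 = 1.9764 → 1.98
exp(−qT) = exp(−0.03·0.25) = 0.9925;  exp(−rT) = exp(−0.073·0.25) = 0.9819
N(−d₂) = N(-1.98) = 0.0239;  N(−d₁) = N(-2.09) = 0.0183
P = 160·0.9819·0.0239 − 200·0.9925·0.0183 = 3.7548 − 3.6326 = 0.1222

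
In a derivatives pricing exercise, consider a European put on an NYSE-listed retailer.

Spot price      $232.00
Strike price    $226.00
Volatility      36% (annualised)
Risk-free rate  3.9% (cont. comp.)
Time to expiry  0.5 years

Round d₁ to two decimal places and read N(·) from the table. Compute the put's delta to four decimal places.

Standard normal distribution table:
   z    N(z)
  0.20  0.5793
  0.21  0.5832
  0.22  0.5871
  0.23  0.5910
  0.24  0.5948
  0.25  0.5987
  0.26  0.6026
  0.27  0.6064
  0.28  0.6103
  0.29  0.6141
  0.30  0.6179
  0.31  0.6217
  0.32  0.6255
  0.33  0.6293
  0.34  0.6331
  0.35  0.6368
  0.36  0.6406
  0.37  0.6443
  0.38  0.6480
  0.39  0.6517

σ√T = 0.36·√0.5 = 0.2546
ln(S/K) + (r + σ²/2)T = ln(232/226) + (0.039 + 0.36²/2)·0.5 = 0.0262 + 0.0519 = 0.0781
d₁ = 0.0781 / 0.2546 = 0.3068 ⇒ 0.31
N(d₁) = N(0.31) = 0.6217
Δ_put = N(d₁) − 1 = 0.6217 − 1 = -0.3783

-0.3783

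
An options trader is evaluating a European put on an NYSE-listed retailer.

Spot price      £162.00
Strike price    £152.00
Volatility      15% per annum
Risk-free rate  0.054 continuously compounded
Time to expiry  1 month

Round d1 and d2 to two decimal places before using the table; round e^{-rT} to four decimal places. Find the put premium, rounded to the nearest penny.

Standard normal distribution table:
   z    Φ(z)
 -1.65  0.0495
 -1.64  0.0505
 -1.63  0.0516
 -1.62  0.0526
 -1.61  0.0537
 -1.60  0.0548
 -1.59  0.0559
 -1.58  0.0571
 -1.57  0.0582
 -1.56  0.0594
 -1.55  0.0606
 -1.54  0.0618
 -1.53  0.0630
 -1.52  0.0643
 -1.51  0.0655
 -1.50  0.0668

T = 0.08333;  σ√T = 0.0433
ln(S/K) + (r + σ²/2)T = ln(162/152) + (0.054 + 0.15²/2)·0.08333 = 0.0637 + 0.0054 = 0.0692
d₁ = 0.0692 / 0.0433 = 1.5970 ≈ 1.60
d₂ = d₁ − σ√T = 1.5970 − 0.0433 = 1.5537 ≈ 1.55
e^(−rT) = e^(−0.054·0.08333) = 0.9955
P = 152·0.9955·N(-1.55) − 162·N(-1.60) = 152·0.9955·0.0606 − 162·0.0548 = 9.1697 − 8.8776 = 0.2921

£0.29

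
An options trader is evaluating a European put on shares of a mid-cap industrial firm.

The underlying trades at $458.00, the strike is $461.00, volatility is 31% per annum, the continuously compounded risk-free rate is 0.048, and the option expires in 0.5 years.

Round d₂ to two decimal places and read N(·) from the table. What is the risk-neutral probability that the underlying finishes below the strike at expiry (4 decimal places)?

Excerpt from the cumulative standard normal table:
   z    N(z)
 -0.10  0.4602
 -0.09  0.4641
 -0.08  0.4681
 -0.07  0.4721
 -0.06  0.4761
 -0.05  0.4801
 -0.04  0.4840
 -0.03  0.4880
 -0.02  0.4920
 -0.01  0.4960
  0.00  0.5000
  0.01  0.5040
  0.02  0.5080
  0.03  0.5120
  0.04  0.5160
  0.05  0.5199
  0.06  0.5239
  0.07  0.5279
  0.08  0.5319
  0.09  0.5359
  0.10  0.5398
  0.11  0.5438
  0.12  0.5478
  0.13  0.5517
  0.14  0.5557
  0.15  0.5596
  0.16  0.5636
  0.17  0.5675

0.5120

σ√T = 0.31·√0.5 = 0.2192
d₁ = [ln(458/461) + (0.048 + ½·0.31²)·0.5] / (σ√T) = (-0.0065 + 0.0480) / 0.2192 = 0.1893 which rounds to 0.19
d₂ = 0.1893 − 0.2192 = -0.0299 which rounds to -0.03
Pr(exercise) under Q = N(−d₂) = N(0.03) = 0.5120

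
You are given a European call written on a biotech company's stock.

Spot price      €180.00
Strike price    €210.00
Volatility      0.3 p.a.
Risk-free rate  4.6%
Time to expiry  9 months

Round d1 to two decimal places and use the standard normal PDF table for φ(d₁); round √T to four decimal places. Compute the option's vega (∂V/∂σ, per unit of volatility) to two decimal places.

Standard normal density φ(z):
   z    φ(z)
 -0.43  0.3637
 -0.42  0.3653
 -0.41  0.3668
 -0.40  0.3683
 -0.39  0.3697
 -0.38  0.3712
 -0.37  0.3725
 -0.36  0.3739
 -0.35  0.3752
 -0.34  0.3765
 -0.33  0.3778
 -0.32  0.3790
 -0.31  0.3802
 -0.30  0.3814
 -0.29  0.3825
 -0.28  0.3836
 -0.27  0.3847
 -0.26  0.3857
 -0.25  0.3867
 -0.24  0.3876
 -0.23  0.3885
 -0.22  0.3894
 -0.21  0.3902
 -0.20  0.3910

σ√T = 0.3·√0.75 = 0.2598
d₁ = [ln(180/210) + (0.046 + 0.3²/2)·0.75] / 0.2598 = [-0.1542 + 0.0683] / 0.2598 = -0.3306 which rounds to -0.33
√T = √0.75 = 0.8660
φ(d₁) = φ(-0.33) = 0.3778
vega = S·φ(d₁)·√T = 180·0.3778·0.8660 = 58.8915

58.89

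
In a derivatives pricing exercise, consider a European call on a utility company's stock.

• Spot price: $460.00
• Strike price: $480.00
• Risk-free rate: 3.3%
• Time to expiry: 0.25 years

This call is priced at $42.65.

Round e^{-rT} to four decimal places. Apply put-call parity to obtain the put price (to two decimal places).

$58.71

exp(−rT) = exp(−0.033·0.25) = 0.9918
Put-call parity: C − P = S − K·e^(−rT) = 460 − 480·0.9918 = 460 − 476.0640 = -16.0640
P = C − (C − P) = 42.65 − (-16.0640) = 58.7140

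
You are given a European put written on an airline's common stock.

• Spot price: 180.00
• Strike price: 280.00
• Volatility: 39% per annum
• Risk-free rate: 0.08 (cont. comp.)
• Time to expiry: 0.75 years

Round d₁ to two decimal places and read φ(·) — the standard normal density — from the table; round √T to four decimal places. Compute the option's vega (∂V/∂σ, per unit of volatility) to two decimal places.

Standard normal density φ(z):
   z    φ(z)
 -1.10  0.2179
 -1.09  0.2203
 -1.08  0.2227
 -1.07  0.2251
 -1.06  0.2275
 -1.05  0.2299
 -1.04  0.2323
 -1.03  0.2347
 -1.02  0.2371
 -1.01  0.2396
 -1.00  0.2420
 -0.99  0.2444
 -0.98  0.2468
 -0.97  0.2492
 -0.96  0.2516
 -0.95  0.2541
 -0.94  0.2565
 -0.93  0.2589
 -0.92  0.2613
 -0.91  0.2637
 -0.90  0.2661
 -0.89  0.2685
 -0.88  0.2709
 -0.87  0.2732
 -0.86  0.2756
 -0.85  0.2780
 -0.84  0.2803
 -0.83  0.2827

T = 0.75;  σ√T = 0.3377
d₁ = [ln(180/280) + (0.08 + 0.39²/2)·0.75] / 0.3377 = [-0.4418 + 0.1170] / 0.3377 = -0.9616 which rounds to -0.96
√T = √0.75 = 0.8660
φ(d₁) = φ(-0.96) = 0.2516
vega = S·φ(d₁)·√T = 180·0.2516·0.8660 = 39.2194

39.22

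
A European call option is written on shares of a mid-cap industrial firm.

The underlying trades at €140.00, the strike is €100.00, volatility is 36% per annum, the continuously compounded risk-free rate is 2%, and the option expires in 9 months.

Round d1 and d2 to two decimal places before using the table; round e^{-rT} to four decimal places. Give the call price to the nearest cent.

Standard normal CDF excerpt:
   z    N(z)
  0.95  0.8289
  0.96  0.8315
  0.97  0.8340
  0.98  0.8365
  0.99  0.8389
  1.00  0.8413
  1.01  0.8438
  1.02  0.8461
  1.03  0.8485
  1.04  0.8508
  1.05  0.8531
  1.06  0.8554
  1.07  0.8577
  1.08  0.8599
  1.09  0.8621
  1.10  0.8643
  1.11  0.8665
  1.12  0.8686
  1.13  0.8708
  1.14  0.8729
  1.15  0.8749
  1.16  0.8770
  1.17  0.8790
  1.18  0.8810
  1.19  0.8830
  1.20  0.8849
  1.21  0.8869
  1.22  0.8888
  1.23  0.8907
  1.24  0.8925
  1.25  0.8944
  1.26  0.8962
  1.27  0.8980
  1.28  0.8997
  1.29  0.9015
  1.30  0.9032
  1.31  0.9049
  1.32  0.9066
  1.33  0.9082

€43.80

T = 0.75;  σ√T = 0.3118
d₁ = [ln(140/100) + (0.02 + 0.36²/2)·0.75] / 0.3118 = [0.3365 + 0.0636] / 0.3118 = 1.2832 → 1.28
d₂ = d₁ − σ√T = 1.2832 − 0.3118 = 0.9715 → 0.97
e^(−rT) = e^(−0.02·0.75) = 0.9851
N(d₁) = N(1.28) = 0.8997;  N(d₂) = N(0.97) = 0.8340
C = 140·0.8997 − 100·0.9851·0.8340 = 125.9580 − 82.1573 = 43.8007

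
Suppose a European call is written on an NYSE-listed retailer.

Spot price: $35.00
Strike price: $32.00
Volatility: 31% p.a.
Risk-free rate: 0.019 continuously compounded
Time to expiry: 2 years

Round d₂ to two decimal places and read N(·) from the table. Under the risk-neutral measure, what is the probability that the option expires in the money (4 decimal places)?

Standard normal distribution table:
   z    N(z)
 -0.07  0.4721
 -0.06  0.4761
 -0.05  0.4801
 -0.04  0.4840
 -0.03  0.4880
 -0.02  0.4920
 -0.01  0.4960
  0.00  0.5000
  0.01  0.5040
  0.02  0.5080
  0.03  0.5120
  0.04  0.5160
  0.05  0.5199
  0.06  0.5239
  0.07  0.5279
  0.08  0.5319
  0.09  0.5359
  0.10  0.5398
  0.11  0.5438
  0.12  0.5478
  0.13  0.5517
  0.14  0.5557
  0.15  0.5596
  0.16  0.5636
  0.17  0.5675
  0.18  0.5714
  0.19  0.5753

0.5279

T = 2;  σ√T = 0.4384
d₁ = [ln(35/32) + (0.019 + 0.31²/2)·2] / 0.4384 = [0.0896 + 0.1341] / 0.4384 = 0.5103 → 0.51
d₂ = d₁ − σ√T = 0.5103 − 0.4384 = 0.0719 → 0.07
Pr(exercise) under Q = N(d₂) = 0.5279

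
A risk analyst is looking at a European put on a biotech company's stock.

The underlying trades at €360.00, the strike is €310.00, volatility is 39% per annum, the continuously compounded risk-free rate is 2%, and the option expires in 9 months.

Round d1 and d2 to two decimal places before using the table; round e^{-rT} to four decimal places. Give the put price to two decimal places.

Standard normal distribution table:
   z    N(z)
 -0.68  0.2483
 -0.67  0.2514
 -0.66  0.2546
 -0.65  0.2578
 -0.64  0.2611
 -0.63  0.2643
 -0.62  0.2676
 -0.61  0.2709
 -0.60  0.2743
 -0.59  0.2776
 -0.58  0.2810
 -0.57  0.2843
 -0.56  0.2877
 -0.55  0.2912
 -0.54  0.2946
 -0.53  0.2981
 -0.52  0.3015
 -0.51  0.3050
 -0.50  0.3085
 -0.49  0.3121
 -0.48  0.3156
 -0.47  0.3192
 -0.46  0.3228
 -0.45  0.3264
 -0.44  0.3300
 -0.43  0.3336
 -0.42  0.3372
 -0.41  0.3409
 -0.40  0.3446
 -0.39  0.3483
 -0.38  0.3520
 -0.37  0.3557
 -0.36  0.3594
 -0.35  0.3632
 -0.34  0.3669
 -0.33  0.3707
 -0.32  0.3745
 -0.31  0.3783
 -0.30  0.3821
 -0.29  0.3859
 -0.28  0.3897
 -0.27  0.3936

€22.71

T = 0.75;  σ√T = 0.3377
d₁ = [ln(360/310) + (0.02 + 0.39²/2)·0.75] / 0.3377 = [0.1495 + 0.0720] / 0.3377 = 0.6560 ⇒ 0.66
d₂ = d₁ − σ√T = 0.6560 − 0.3377 = 0.3183 ⇒ 0.32
exp(−rT) = exp(−0.02·0.75) = 0.9851
N(−d₂) = N(-0.32) = 0.3745;  N(−d₁) = N(-0.66) = 0.2546
P = 310·0.9851·0.3745 − 360·0.2546 = 114.3652 − 91.6560 = 22.7092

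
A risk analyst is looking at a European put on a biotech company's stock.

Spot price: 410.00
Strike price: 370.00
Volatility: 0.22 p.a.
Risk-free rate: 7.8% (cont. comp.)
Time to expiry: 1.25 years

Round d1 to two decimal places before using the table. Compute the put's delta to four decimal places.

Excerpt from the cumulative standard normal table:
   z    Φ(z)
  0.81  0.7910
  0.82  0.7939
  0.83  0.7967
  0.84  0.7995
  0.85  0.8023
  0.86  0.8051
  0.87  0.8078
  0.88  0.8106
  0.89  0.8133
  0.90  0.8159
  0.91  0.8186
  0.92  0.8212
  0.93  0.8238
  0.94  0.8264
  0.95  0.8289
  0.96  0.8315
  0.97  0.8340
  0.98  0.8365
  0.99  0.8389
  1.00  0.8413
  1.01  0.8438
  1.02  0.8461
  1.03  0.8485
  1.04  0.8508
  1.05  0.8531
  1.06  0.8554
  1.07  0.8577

σ√T = 0.22·√1.25 = 0.2460
d₁ = [ln(410/370) + (0.078 + 0.22²/2)·1.25] / 0.2460 = [0.1027 + 0.1278] / 0.2460 = 0.9367 which rounds to 0.94
N(d₁) = N(0.94) = 0.8264
Δ_put = N(d₁) − 1 = 0.8264 − 1 = -0.1736

-0.1736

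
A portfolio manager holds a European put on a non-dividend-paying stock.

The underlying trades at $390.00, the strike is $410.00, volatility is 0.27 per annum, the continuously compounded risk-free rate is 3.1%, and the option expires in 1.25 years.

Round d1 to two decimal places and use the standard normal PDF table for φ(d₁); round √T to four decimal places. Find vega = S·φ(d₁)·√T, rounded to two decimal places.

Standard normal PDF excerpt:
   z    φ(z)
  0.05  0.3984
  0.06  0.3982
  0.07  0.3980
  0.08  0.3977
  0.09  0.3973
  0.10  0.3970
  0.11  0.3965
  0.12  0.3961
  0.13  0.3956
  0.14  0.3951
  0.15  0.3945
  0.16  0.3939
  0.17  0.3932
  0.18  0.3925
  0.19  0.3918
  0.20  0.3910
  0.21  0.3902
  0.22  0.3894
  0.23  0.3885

σ√T = 0.27 × 1.1180 = 0.3019
ln(S/K) + (r + σ²/2)T = ln(390/410) + (0.031 + 0.27²/2)·1.25 = -0.0500 + 0.0843 = 0.0343
d₁ = 0.0343 / 0.3019 = 0.1136 which rounds to 0.11
√T = √1.25 = 1.1180
φ(d₁) = φ(0.11) = 0.3965
vega = S·φ(d₁)·√T = 390·0.3965·1.1180 = 172.8819

172.88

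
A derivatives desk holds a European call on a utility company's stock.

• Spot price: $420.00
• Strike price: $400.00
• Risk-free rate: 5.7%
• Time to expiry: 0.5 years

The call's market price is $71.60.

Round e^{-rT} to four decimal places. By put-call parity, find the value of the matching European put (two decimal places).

$40.36

exp(−rT) = exp(−0.057·0.5) = 0.9719
Put-call parity: C − P = S − K·e^(−rT) = 420 − 400·0.9719 = 420 − 388.7600 = 31.2400
P = C − (C − P) = 71.60 − (31.2400) = 40.3600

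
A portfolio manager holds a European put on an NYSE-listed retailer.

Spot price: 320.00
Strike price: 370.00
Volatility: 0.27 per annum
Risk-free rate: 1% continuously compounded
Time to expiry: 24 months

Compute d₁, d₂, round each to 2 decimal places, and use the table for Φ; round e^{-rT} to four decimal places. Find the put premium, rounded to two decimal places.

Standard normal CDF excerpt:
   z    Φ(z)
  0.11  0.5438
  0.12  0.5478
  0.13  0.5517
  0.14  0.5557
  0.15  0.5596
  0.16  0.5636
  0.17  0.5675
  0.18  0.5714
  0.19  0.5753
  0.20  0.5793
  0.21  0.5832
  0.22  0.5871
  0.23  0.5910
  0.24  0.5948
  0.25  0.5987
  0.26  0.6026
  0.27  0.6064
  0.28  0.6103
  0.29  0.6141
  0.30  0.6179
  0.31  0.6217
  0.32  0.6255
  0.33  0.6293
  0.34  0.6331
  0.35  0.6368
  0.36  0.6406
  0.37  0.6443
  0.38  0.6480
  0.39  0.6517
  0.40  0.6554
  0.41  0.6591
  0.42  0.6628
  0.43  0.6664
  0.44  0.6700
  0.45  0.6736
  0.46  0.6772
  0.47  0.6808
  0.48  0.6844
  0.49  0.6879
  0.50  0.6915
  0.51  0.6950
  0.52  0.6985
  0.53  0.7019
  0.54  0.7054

75.50

σ√T = 0.27 × 1.4142 = 0.3818
d₁ = [ln(320/370) + (0.01 + ½·0.27²)·2] / (σ√T) = (-0.1452 + 0.0929) / 0.3818 = -0.1369 → -0.14
d₂ = -0.1369 − 0.3818 = -0.5188 → -0.52
e^(−rT) = e^(−0.01·2) = 0.9802
P = 370·0.9802·N(0.52) − 320·N(0.14) = 370·0.9802·0.6985 − 320·0.5557 = 253.3278 − 177.8240 = 75.5038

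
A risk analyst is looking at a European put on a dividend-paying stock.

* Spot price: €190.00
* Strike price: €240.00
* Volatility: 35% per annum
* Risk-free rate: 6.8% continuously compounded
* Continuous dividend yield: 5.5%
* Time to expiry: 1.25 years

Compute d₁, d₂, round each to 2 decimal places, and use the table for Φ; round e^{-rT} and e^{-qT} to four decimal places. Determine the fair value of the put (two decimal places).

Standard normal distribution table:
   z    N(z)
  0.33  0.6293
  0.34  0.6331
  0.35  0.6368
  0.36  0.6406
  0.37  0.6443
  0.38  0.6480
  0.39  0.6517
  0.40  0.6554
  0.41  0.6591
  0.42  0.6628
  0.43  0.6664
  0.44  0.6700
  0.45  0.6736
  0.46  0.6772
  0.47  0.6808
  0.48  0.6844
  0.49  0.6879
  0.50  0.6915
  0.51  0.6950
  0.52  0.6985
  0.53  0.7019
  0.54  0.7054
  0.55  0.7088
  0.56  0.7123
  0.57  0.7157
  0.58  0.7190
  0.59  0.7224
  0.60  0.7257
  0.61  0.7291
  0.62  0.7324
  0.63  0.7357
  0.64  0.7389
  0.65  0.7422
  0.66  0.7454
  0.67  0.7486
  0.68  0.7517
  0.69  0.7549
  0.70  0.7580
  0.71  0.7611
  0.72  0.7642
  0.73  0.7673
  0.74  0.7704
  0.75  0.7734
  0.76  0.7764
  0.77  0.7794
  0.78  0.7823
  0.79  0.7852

σ√T = 0.35 × 1.1180 = 0.3913
d₁ = [ln(190/240) + (0.068 − 0.055 + 0.35²/2)·1.25] / 0.3913 = [-0.2336 + 0.0928] / 0.3913 = -0.3598 which rounds to -0.36
d₂ = d₁ − σ√T = -0.3598 − 0.3913 = -0.7511 which rounds to -0.75
e^(−qT) = e^(−0.055·1.25) = 0.9336;  e^(−rT) = e^(−0.068·1.25) = 0.9185
P = 240·0.9185·N(0.75) − 190·0.9336·N(0.36) = 240·0.9185·0.7734 − 190·0.9336·0.6406 = 170.4883 − 113.6322 = 56.8561

€56.86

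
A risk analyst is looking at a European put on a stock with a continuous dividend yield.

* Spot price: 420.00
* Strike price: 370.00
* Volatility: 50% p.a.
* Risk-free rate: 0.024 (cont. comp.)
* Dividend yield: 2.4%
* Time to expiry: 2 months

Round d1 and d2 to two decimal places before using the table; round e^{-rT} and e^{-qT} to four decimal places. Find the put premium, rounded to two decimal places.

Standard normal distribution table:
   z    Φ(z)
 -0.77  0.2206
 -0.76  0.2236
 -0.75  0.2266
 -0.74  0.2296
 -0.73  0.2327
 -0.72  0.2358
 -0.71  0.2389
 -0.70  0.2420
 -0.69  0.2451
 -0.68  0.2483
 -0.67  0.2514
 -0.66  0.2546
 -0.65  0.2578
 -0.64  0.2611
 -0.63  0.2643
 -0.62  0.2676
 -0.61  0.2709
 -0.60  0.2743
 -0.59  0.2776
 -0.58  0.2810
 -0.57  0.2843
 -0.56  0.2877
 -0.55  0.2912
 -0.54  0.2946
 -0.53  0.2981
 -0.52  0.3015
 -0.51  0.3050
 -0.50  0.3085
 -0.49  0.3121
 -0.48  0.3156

σ√T = 0.5·√0.1667 = 0.2041
d₁ = [ln(420/370) + (0.024 − 0.024 + 0.5²/2)·0.1667] / 0.2041 = [0.1268 + 0.0208] / 0.2041 = 0.7230 → 0.72
d₂ = d₁ − σ√T = 0.7230 − 0.2041 = 0.5189 → 0.52
exp(−qT) = exp(−0.024·0.1667) = 0.9960;  exp(−rT) = exp(−0.024·0.1667) = 0.9960
N(−d₂) = N(-0.52) = 0.3015;  N(−d₁) = N(-0.72) = 0.2358
P = 370·0.9960·0.3015 − 420·0.9960·0.2358 = 111.1088 − 98.6399 = 12.4689

12.47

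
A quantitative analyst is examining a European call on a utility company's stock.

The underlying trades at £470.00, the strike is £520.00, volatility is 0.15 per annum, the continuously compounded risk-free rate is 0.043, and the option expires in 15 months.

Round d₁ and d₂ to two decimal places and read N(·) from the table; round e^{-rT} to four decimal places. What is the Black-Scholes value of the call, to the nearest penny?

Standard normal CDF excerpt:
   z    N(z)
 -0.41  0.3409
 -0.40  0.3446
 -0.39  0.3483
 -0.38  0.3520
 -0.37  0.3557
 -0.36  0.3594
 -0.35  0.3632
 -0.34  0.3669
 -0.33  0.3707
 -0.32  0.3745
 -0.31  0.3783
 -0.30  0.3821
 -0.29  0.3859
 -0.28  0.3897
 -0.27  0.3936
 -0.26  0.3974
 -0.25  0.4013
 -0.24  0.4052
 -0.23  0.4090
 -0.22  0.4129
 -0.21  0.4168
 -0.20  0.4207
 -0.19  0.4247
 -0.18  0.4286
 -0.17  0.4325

£22.44

σ√T = 0.15·√1.25 = 0.1677
d₁ = [ln(470/520) + (0.043 + 0.15²/2)·1.25] / 0.1677 = [-0.1011 + 0.0678] / 0.1677 = -0.1985 which rounds to -0.20
d₂ = d₁ − σ√T = -0.1985 − 0.1677 = -0.3662 which rounds to -0.37
exp(−rT) = exp(−0.043·1.25) = 0.9477
N(d₁) = N(-0.20) = 0.4207;  N(d₂) = N(-0.37) = 0.3557
C = 470·0.4207 − 520·0.9477·0.3557 = 197.7290 − 175.2904 = 22.4386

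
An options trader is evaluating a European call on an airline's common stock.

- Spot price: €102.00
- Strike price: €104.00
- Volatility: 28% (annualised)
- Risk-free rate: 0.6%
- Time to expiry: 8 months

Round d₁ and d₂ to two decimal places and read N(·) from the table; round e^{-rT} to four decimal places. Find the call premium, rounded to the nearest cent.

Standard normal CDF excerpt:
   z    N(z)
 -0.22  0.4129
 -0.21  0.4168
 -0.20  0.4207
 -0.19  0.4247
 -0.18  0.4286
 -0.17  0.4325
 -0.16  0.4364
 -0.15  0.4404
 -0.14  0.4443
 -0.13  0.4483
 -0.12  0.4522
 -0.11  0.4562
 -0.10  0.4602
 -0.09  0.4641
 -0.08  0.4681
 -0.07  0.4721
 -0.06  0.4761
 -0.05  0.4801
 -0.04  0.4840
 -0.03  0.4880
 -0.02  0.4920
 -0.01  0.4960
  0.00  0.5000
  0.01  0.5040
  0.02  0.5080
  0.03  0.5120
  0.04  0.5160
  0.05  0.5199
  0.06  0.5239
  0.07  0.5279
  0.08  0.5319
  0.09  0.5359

€8.63

σ√T = 0.28·√0.6667 = 0.2286
d₁ = [ln(102/104) + (0.006 + 0.28²/2)·0.6667] / 0.2286 = [-0.0194 + 0.0301] / 0.2286 = 0.0469 → 0.05
d₂ = d₁ − σ√T = 0.0469 − 0.2286 = -0.1817 → -0.18
e^(−rT) = e^(−0.006·0.6667) = 0.9960
N(d₁) = N(0.05) = 0.5199;  N(d₂) = N(-0.18) = 0.4286
C = 102·0.5199 − 104·0.9960·0.4286 = 53.0298 − 44.3961 = 8.6337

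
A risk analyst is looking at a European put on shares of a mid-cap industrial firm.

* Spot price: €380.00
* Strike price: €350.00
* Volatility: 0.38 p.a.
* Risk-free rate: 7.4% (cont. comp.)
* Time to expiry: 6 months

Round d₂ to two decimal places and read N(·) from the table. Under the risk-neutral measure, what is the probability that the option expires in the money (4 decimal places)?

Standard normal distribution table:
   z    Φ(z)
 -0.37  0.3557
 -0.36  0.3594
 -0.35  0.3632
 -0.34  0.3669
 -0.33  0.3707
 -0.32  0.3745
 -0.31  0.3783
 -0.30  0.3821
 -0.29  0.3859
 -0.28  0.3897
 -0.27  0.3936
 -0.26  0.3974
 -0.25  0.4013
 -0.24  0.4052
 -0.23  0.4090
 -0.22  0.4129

σ√T = 0.38 × 0.7071 = 0.2687
d₁ = [ln(380/350) + (0.074 + ½·0.38²)·0.5] / (σ√T) = (0.0822 + 0.0731) / 0.2687 = 0.5781 ≈ 0.58
d₂ = 0.5781 − 0.2687 = 0.3094 ≈ 0.31
Pr(exercise) under Q = N(−d₂) = N(-0.31) = 0.3783

0.3783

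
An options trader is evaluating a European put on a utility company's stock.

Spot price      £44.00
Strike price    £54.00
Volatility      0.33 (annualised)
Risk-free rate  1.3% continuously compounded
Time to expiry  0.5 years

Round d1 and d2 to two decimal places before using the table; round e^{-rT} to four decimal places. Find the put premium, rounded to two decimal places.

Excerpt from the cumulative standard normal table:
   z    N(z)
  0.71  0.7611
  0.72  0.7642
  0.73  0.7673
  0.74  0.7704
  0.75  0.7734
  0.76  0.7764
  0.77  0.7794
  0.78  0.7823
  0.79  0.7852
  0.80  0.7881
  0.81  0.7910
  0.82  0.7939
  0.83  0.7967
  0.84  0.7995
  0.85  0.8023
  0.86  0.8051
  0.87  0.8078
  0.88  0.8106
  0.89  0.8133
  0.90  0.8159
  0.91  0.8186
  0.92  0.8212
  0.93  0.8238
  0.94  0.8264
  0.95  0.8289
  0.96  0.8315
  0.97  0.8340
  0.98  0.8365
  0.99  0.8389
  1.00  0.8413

£10.98

T = 0.5;  σ√T = 0.2333
d₁ = [ln(44/54) + (0.013 + 0.33²/2)·0.5] / 0.2333 = [-0.2048 + 0.0337] / 0.2333 = -0.7331 which rounds to -0.73
d₂ = d₁ − σ√T = -0.7331 − 0.2333 = -0.9665 which rounds to -0.97
e^(−rT) = e^(−0.013·0.5) = 0.9935
N(−d₂) = N(0.97) = 0.8340;  N(−d₁) = N(0.73) = 0.7673
P = 54·0.9935·0.8340 − 44·0.7673 = 44.7433 − 33.7612 = 10.9821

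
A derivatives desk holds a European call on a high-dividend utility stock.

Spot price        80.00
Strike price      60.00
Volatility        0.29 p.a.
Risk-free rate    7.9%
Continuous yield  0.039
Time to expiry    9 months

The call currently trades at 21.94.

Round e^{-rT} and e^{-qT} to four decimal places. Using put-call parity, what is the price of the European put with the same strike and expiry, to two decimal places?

exp(−qT) = exp(−0.039·0.75) = 0.9712;  exp(−rT) = exp(−0.079·0.75) = 0.9425
Put-call parity: C − P = S·e^(−qT) − K·e^(−rT) = 80·0.9712 − 60·0.9425 = 77.6960 − 56.5500 = 21.1460
P = C − (C − P) = 21.94 − (21.1460) = 0.7940

0.79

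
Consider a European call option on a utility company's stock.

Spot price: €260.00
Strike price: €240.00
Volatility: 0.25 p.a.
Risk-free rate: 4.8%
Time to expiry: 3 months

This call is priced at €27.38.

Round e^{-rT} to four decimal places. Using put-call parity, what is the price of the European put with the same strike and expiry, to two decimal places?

€4.52

exp(−rT) = exp(−0.048·0.25) = 0.9881
Put-call parity: C − P = S − K·e^(−rT) = 260 − 240·0.9881 = 260 − 237.1440 = 22.8560
P = C − (C − P) = 27.38 − (22.8560) = 4.5240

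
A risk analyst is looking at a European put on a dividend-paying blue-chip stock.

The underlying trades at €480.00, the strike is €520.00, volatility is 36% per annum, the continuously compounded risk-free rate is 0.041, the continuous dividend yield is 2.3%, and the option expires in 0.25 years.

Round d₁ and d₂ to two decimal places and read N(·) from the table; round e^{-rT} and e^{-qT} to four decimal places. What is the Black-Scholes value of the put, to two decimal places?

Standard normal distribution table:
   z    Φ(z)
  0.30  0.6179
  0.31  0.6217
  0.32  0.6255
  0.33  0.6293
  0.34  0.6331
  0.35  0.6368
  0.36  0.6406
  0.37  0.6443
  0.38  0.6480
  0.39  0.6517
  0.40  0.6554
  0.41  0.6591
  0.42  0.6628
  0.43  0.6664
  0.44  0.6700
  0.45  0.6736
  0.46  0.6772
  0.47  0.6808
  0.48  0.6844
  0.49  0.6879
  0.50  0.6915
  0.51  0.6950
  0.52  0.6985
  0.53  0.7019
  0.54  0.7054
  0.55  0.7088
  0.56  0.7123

€57.37

σ√T = 0.36 × 0.5000 = 0.1800
d₁ = [ln(480/520) + (0.041 − 0.023 + ½·0.36²)·0.25] / (σ√T) = (-0.0800 + 0.0207) / 0.1800 = -0.3297 ⇒ -0.33
d₂ = -0.3297 − 0.1800 = -0.5097 ⇒ -0.51
e^(−qT) = e^(−0.023·0.25) = 0.9943;  e^(−rT) = e^(−0.041·0.25) = 0.9898
N(−d₂) = N(0.51) = 0.6950;  N(−d₁) = N(0.33) = 0.6293
P = 520·0.9898·0.6950 − 480·0.9943·0.6293 = 357.7137 − 300.3422 = 57.3715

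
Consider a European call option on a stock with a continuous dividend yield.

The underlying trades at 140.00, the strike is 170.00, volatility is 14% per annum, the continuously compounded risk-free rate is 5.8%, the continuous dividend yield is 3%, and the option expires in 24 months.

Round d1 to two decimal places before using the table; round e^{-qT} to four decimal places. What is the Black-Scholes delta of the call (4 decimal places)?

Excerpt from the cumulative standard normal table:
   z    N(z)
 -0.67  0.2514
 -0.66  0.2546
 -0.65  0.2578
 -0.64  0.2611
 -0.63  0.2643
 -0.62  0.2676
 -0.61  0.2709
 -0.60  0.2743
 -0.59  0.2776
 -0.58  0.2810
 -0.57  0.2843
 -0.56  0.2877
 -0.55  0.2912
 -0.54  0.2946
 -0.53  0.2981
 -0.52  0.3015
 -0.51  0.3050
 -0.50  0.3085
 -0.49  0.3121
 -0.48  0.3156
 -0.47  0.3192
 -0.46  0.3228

0.2583

σ√T = 0.14·√2 = 0.1980
d₁ = [ln(140/170) + (0.058 − 0.03 + 0.14²/2)·2] / 0.1980 = [-0.1942 + 0.0756] / 0.1980 = -0.5988 ⇒ -0.60
N(d₁) = N(-0.60) = 0.2743
Δ_call = exp(−qT)·N(d₁) = 0.9418·0.2743 = 0.2583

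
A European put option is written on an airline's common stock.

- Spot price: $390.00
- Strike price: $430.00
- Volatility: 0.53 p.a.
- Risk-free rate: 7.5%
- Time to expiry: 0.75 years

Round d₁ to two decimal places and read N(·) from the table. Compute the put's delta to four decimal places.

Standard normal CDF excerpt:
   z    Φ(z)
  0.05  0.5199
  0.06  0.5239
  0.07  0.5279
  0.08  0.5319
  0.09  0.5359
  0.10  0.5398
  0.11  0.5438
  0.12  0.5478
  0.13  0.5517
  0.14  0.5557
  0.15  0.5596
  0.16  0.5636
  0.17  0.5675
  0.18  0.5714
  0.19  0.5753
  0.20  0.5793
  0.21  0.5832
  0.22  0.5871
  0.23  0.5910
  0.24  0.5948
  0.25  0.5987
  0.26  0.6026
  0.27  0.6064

σ√T = 0.53·√0.75 = 0.4590
ln(S/K) + (r + σ²/2)T = ln(390/430) + (0.075 + 0.53²/2)·0.75 = -0.0976 + 0.1616 = 0.0639
d₁ = 0.0639 / 0.4590 = 0.1393 ≈ 0.14
N(d₁) = N(0.14) = 0.5557
Δ_put = N(d₁) − 1 = 0.5557 − 1 = -0.4443

-0.4443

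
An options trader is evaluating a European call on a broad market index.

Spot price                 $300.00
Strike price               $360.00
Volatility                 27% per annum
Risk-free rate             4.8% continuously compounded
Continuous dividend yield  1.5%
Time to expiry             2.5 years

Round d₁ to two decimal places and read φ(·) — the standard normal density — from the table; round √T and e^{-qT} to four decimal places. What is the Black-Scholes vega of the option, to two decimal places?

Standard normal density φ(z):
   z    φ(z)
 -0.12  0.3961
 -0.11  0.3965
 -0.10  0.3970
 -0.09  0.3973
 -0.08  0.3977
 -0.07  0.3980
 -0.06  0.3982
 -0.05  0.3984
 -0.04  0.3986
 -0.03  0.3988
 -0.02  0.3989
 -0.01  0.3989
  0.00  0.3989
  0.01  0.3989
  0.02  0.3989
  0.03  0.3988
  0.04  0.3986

182.25

σ√T = 0.27 × 1.5811 = 0.4269
d₁ = [ln(300/360) + (0.048 − 0.015 + 0.27²/2)·2.5] / 0.4269 = [-0.1823 + 0.1736] / 0.4269 = -0.0204 which rounds to -0.02
√T = √2.5 = 1.5811
φ(d₁) = φ(-0.02) = 0.3989
e^(−qT) = e^(−0.015·2.5) = 0.9632
vega = S·e^(−qT)·φ(d₁)·√T = 300·0.9632·0.3989·1.5811 = 182.2473
(Call and put vega coincide under Black-Scholes.)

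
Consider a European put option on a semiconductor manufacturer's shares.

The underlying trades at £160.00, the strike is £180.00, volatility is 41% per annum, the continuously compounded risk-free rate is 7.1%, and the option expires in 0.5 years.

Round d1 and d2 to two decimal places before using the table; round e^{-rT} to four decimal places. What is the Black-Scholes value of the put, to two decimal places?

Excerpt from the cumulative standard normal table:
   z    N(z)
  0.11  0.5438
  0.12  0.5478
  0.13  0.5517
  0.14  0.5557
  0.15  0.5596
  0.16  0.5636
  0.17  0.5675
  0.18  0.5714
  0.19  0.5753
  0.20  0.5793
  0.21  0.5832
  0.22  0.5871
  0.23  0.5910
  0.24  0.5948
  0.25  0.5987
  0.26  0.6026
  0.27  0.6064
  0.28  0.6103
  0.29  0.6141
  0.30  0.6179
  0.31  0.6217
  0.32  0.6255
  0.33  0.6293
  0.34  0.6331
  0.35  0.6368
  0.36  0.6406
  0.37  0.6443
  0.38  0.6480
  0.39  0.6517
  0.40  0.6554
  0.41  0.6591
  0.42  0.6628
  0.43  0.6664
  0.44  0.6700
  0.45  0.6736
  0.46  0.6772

£26.85

σ√T = 0.41 × 0.7071 = 0.2899
d₁ = [ln(160/180) + (0.071 + ½·0.41²)·0.5] / (σ√T) = (-0.1178 + 0.0775) / 0.2899 = -0.1389 ⇒ -0.14
d₂ = -0.1389 − 0.2899 = -0.4288 ⇒ -0.43
e^(−rT) = e^(−0.071·0.5) = 0.9651
N(−d₂) = N(0.43) = 0.6664;  N(−d₁) = N(0.14) = 0.5557
P = 180·0.9651·0.6664 − 160·0.5557 = 115.7657 − 88.9120 = 26.8537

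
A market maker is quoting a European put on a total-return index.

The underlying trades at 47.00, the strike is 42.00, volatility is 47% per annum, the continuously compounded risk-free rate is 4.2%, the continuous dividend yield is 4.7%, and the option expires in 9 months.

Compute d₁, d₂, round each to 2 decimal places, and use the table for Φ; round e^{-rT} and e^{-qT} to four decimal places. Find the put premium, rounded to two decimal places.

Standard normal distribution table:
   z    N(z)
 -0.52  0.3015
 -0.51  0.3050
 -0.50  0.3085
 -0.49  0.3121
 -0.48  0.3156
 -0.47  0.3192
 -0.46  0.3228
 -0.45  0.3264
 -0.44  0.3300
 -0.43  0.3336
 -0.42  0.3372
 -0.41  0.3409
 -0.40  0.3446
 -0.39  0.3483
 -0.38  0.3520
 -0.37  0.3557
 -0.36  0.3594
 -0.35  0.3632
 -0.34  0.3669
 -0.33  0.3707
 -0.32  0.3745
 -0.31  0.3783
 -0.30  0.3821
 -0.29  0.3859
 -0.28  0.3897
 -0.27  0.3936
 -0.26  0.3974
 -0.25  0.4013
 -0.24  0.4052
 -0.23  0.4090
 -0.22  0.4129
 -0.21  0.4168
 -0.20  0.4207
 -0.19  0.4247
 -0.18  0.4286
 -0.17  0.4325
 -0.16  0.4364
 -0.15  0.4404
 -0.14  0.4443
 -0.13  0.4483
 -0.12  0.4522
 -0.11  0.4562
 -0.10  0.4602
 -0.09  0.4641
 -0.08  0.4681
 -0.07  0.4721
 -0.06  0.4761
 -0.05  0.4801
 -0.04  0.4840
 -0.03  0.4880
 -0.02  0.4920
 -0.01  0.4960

σ√T = 0.47·√0.75 = 0.4070
ln(S/K) + (r − q + σ²/2)T = ln(47/42) + (0.042 − 0.047 + 0.47²/2)·0.75 = 0.1125 + 0.0791 = 0.1916
d₁ = 0.1916 / 0.4070 = 0.4706 which rounds to 0.47
d₂ = d₁ − σ√T = 0.4706 − 0.4070 = 0.0636 which rounds to 0.06
exp(−qT) = exp(−0.047·0.75) = 0.9654;  exp(−rT) = exp(−0.042·0.75) = 0.9690
P = 42·0.9690·N(-0.06) − 47·0.9654·N(-0.47) = 42·0.9690·0.4761 − 47·0.9654·0.3192 = 19.3763 − 14.4833 = 4.8930

4.89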